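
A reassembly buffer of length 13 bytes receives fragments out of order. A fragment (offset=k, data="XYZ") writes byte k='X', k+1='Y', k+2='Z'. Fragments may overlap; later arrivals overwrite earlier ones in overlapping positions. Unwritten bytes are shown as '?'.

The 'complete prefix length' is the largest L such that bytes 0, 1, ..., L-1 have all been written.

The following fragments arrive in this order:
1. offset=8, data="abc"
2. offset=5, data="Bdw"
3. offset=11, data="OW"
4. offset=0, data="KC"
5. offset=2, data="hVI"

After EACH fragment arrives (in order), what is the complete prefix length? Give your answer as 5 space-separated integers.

Answer: 0 0 0 2 13

Derivation:
Fragment 1: offset=8 data="abc" -> buffer=????????abc?? -> prefix_len=0
Fragment 2: offset=5 data="Bdw" -> buffer=?????Bdwabc?? -> prefix_len=0
Fragment 3: offset=11 data="OW" -> buffer=?????BdwabcOW -> prefix_len=0
Fragment 4: offset=0 data="KC" -> buffer=KC???BdwabcOW -> prefix_len=2
Fragment 5: offset=2 data="hVI" -> buffer=KChVIBdwabcOW -> prefix_len=13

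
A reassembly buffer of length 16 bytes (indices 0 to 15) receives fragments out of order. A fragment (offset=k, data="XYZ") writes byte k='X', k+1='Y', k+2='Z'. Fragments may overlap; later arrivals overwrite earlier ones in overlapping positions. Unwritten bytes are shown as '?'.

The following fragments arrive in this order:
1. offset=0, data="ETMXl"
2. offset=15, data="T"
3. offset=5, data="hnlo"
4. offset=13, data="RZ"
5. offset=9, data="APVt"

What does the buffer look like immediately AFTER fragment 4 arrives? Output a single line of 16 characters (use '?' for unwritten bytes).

Answer: ETMXlhnlo????RZT

Derivation:
Fragment 1: offset=0 data="ETMXl" -> buffer=ETMXl???????????
Fragment 2: offset=15 data="T" -> buffer=ETMXl??????????T
Fragment 3: offset=5 data="hnlo" -> buffer=ETMXlhnlo??????T
Fragment 4: offset=13 data="RZ" -> buffer=ETMXlhnlo????RZT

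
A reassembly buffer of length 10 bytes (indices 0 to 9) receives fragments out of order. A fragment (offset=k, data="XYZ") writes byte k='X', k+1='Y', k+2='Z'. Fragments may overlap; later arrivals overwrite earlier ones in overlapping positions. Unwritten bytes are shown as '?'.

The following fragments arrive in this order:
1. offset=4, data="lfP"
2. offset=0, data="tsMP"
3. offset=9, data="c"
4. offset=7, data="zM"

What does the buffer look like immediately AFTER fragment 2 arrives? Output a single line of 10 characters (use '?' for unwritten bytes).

Answer: tsMPlfP???

Derivation:
Fragment 1: offset=4 data="lfP" -> buffer=????lfP???
Fragment 2: offset=0 data="tsMP" -> buffer=tsMPlfP???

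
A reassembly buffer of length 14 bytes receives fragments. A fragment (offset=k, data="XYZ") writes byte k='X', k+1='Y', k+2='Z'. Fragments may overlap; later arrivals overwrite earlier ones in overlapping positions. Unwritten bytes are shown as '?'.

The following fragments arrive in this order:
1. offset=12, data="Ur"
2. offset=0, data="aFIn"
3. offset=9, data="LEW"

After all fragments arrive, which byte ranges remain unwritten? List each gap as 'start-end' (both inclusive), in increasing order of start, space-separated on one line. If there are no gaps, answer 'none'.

Fragment 1: offset=12 len=2
Fragment 2: offset=0 len=4
Fragment 3: offset=9 len=3
Gaps: 4-8

Answer: 4-8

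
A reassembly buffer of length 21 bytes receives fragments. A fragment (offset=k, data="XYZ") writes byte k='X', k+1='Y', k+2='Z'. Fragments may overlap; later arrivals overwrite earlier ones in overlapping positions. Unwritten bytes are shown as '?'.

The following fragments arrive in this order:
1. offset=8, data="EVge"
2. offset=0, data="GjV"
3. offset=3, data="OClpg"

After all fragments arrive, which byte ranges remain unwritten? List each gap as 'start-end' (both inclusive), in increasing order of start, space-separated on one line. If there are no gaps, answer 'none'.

Answer: 12-20

Derivation:
Fragment 1: offset=8 len=4
Fragment 2: offset=0 len=3
Fragment 3: offset=3 len=5
Gaps: 12-20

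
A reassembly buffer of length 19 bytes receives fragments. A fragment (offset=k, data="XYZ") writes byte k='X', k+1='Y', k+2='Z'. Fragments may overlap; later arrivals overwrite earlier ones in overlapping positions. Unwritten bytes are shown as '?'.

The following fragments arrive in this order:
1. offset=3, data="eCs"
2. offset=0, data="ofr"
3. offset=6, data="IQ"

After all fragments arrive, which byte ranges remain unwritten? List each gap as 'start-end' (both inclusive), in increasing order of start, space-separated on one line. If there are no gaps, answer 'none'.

Answer: 8-18

Derivation:
Fragment 1: offset=3 len=3
Fragment 2: offset=0 len=3
Fragment 3: offset=6 len=2
Gaps: 8-18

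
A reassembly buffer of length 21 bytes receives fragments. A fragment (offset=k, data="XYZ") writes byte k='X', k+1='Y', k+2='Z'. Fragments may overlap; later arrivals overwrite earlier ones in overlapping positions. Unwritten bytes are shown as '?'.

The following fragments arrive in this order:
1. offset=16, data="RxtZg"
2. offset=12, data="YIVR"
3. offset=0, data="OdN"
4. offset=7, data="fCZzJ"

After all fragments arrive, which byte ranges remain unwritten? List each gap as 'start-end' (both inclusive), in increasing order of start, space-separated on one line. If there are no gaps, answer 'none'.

Answer: 3-6

Derivation:
Fragment 1: offset=16 len=5
Fragment 2: offset=12 len=4
Fragment 3: offset=0 len=3
Fragment 4: offset=7 len=5
Gaps: 3-6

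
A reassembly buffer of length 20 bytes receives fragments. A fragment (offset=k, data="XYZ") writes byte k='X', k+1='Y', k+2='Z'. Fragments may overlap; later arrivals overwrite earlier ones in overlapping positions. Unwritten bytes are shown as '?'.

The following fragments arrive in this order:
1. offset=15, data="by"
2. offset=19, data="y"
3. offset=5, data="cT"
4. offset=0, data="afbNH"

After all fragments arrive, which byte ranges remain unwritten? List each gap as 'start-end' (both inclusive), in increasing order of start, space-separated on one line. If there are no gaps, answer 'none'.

Answer: 7-14 17-18

Derivation:
Fragment 1: offset=15 len=2
Fragment 2: offset=19 len=1
Fragment 3: offset=5 len=2
Fragment 4: offset=0 len=5
Gaps: 7-14 17-18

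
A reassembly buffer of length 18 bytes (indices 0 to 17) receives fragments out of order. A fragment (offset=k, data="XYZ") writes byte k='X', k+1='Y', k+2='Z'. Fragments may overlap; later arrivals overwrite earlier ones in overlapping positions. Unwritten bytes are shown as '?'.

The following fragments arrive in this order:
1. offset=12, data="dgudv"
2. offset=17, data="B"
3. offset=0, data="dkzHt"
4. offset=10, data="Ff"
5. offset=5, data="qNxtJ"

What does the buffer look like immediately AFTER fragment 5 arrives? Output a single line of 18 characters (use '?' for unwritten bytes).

Fragment 1: offset=12 data="dgudv" -> buffer=????????????dgudv?
Fragment 2: offset=17 data="B" -> buffer=????????????dgudvB
Fragment 3: offset=0 data="dkzHt" -> buffer=dkzHt???????dgudvB
Fragment 4: offset=10 data="Ff" -> buffer=dkzHt?????FfdgudvB
Fragment 5: offset=5 data="qNxtJ" -> buffer=dkzHtqNxtJFfdgudvB

Answer: dkzHtqNxtJFfdgudvB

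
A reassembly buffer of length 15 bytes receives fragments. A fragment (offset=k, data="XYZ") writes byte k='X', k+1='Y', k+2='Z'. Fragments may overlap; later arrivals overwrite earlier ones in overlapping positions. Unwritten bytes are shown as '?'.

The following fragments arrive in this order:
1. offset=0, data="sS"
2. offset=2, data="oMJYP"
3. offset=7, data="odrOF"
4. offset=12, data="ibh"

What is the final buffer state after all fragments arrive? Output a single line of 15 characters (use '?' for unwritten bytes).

Answer: sSoMJYPodrOFibh

Derivation:
Fragment 1: offset=0 data="sS" -> buffer=sS?????????????
Fragment 2: offset=2 data="oMJYP" -> buffer=sSoMJYP????????
Fragment 3: offset=7 data="odrOF" -> buffer=sSoMJYPodrOF???
Fragment 4: offset=12 data="ibh" -> buffer=sSoMJYPodrOFibh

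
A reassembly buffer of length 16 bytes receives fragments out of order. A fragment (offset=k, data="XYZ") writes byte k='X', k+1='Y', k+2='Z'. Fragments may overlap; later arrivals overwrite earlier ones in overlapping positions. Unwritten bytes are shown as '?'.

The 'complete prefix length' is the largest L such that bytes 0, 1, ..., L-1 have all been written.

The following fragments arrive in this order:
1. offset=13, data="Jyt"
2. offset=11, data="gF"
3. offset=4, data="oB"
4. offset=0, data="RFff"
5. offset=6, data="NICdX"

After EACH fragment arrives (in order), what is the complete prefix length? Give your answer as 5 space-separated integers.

Answer: 0 0 0 6 16

Derivation:
Fragment 1: offset=13 data="Jyt" -> buffer=?????????????Jyt -> prefix_len=0
Fragment 2: offset=11 data="gF" -> buffer=???????????gFJyt -> prefix_len=0
Fragment 3: offset=4 data="oB" -> buffer=????oB?????gFJyt -> prefix_len=0
Fragment 4: offset=0 data="RFff" -> buffer=RFffoB?????gFJyt -> prefix_len=6
Fragment 5: offset=6 data="NICdX" -> buffer=RFffoBNICdXgFJyt -> prefix_len=16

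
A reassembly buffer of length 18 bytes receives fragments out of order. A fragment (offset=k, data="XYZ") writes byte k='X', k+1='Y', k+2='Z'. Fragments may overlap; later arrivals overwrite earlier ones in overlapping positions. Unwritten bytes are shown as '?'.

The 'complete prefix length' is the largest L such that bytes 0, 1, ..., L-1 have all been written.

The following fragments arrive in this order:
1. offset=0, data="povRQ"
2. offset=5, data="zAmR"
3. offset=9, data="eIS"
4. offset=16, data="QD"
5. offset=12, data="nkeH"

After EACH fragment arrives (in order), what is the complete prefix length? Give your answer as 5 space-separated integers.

Answer: 5 9 12 12 18

Derivation:
Fragment 1: offset=0 data="povRQ" -> buffer=povRQ????????????? -> prefix_len=5
Fragment 2: offset=5 data="zAmR" -> buffer=povRQzAmR????????? -> prefix_len=9
Fragment 3: offset=9 data="eIS" -> buffer=povRQzAmReIS?????? -> prefix_len=12
Fragment 4: offset=16 data="QD" -> buffer=povRQzAmReIS????QD -> prefix_len=12
Fragment 5: offset=12 data="nkeH" -> buffer=povRQzAmReISnkeHQD -> prefix_len=18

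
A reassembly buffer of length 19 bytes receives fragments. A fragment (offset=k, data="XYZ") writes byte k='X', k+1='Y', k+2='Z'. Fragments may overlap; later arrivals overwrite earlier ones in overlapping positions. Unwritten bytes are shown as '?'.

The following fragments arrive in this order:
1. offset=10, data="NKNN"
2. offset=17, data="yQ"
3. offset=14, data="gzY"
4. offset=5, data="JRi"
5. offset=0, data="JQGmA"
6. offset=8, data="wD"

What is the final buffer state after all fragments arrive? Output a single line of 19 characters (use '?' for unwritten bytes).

Answer: JQGmAJRiwDNKNNgzYyQ

Derivation:
Fragment 1: offset=10 data="NKNN" -> buffer=??????????NKNN?????
Fragment 2: offset=17 data="yQ" -> buffer=??????????NKNN???yQ
Fragment 3: offset=14 data="gzY" -> buffer=??????????NKNNgzYyQ
Fragment 4: offset=5 data="JRi" -> buffer=?????JRi??NKNNgzYyQ
Fragment 5: offset=0 data="JQGmA" -> buffer=JQGmAJRi??NKNNgzYyQ
Fragment 6: offset=8 data="wD" -> buffer=JQGmAJRiwDNKNNgzYyQ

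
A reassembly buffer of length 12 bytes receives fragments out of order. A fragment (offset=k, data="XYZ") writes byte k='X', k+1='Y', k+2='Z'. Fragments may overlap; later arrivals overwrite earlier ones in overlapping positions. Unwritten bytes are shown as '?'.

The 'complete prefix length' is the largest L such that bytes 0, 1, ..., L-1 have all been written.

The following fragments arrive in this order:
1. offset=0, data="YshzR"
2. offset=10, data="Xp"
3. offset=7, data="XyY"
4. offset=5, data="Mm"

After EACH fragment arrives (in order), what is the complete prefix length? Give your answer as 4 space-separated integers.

Answer: 5 5 5 12

Derivation:
Fragment 1: offset=0 data="YshzR" -> buffer=YshzR??????? -> prefix_len=5
Fragment 2: offset=10 data="Xp" -> buffer=YshzR?????Xp -> prefix_len=5
Fragment 3: offset=7 data="XyY" -> buffer=YshzR??XyYXp -> prefix_len=5
Fragment 4: offset=5 data="Mm" -> buffer=YshzRMmXyYXp -> prefix_len=12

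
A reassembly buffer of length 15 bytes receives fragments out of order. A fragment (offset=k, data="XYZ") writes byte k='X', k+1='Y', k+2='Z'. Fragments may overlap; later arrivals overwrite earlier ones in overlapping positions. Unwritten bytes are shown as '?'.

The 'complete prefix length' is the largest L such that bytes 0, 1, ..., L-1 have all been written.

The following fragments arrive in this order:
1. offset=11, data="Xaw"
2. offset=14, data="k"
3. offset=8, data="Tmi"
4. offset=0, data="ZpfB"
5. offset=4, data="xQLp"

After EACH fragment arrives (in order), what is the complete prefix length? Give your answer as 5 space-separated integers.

Answer: 0 0 0 4 15

Derivation:
Fragment 1: offset=11 data="Xaw" -> buffer=???????????Xaw? -> prefix_len=0
Fragment 2: offset=14 data="k" -> buffer=???????????Xawk -> prefix_len=0
Fragment 3: offset=8 data="Tmi" -> buffer=????????TmiXawk -> prefix_len=0
Fragment 4: offset=0 data="ZpfB" -> buffer=ZpfB????TmiXawk -> prefix_len=4
Fragment 5: offset=4 data="xQLp" -> buffer=ZpfBxQLpTmiXawk -> prefix_len=15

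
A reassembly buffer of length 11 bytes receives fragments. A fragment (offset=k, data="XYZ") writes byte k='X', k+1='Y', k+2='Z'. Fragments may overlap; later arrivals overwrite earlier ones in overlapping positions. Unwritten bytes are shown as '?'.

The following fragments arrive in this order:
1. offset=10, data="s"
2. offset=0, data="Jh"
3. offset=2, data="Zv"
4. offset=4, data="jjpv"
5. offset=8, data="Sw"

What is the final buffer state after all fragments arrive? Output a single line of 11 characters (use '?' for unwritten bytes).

Answer: JhZvjjpvSws

Derivation:
Fragment 1: offset=10 data="s" -> buffer=??????????s
Fragment 2: offset=0 data="Jh" -> buffer=Jh????????s
Fragment 3: offset=2 data="Zv" -> buffer=JhZv??????s
Fragment 4: offset=4 data="jjpv" -> buffer=JhZvjjpv??s
Fragment 5: offset=8 data="Sw" -> buffer=JhZvjjpvSws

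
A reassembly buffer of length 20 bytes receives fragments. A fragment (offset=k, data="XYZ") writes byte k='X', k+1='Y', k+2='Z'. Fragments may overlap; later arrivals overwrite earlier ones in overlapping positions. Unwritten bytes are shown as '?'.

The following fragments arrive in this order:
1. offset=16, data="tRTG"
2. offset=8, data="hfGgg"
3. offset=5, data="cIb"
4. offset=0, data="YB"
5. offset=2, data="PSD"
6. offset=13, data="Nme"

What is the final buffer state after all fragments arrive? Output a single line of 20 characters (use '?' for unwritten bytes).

Fragment 1: offset=16 data="tRTG" -> buffer=????????????????tRTG
Fragment 2: offset=8 data="hfGgg" -> buffer=????????hfGgg???tRTG
Fragment 3: offset=5 data="cIb" -> buffer=?????cIbhfGgg???tRTG
Fragment 4: offset=0 data="YB" -> buffer=YB???cIbhfGgg???tRTG
Fragment 5: offset=2 data="PSD" -> buffer=YBPSDcIbhfGgg???tRTG
Fragment 6: offset=13 data="Nme" -> buffer=YBPSDcIbhfGggNmetRTG

Answer: YBPSDcIbhfGggNmetRTG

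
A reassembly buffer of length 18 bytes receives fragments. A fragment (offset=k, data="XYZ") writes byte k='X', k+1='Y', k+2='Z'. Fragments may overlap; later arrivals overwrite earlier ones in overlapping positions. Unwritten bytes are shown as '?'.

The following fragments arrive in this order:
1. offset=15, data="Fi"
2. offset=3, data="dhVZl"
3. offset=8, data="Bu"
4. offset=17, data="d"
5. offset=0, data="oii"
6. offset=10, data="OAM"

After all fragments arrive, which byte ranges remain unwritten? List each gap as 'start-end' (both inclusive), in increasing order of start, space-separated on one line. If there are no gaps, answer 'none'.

Fragment 1: offset=15 len=2
Fragment 2: offset=3 len=5
Fragment 3: offset=8 len=2
Fragment 4: offset=17 len=1
Fragment 5: offset=0 len=3
Fragment 6: offset=10 len=3
Gaps: 13-14

Answer: 13-14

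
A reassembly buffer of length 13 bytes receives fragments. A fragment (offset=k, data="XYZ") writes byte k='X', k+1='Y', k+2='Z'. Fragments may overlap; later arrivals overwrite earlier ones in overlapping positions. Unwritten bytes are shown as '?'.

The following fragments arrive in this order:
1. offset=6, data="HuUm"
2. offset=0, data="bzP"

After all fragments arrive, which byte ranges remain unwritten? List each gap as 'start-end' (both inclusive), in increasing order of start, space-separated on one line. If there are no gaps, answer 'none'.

Answer: 3-5 10-12

Derivation:
Fragment 1: offset=6 len=4
Fragment 2: offset=0 len=3
Gaps: 3-5 10-12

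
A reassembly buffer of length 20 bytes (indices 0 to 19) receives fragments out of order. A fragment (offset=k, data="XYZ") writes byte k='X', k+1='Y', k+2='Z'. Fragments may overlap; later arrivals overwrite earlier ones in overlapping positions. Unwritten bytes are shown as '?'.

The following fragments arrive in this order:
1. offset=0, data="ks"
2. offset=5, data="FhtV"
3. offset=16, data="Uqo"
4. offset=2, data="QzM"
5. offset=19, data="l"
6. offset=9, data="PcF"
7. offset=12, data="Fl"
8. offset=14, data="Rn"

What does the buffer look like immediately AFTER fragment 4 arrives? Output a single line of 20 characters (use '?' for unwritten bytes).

Answer: ksQzMFhtV???????Uqo?

Derivation:
Fragment 1: offset=0 data="ks" -> buffer=ks??????????????????
Fragment 2: offset=5 data="FhtV" -> buffer=ks???FhtV???????????
Fragment 3: offset=16 data="Uqo" -> buffer=ks???FhtV???????Uqo?
Fragment 4: offset=2 data="QzM" -> buffer=ksQzMFhtV???????Uqo?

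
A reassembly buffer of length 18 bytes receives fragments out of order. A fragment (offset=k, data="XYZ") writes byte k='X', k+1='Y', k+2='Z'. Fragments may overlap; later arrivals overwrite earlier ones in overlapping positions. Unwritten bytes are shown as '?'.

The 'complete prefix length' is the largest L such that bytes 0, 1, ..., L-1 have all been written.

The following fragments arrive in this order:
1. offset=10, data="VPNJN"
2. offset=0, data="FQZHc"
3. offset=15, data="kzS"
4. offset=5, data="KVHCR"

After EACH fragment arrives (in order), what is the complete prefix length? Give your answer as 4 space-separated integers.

Answer: 0 5 5 18

Derivation:
Fragment 1: offset=10 data="VPNJN" -> buffer=??????????VPNJN??? -> prefix_len=0
Fragment 2: offset=0 data="FQZHc" -> buffer=FQZHc?????VPNJN??? -> prefix_len=5
Fragment 3: offset=15 data="kzS" -> buffer=FQZHc?????VPNJNkzS -> prefix_len=5
Fragment 4: offset=5 data="KVHCR" -> buffer=FQZHcKVHCRVPNJNkzS -> prefix_len=18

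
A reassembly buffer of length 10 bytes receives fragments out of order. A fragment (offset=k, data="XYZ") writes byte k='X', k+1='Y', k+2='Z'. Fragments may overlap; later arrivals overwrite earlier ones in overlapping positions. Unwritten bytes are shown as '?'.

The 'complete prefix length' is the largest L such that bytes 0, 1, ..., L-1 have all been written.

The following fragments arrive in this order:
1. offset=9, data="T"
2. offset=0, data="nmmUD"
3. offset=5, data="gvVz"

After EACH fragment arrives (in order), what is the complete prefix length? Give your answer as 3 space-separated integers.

Answer: 0 5 10

Derivation:
Fragment 1: offset=9 data="T" -> buffer=?????????T -> prefix_len=0
Fragment 2: offset=0 data="nmmUD" -> buffer=nmmUD????T -> prefix_len=5
Fragment 3: offset=5 data="gvVz" -> buffer=nmmUDgvVzT -> prefix_len=10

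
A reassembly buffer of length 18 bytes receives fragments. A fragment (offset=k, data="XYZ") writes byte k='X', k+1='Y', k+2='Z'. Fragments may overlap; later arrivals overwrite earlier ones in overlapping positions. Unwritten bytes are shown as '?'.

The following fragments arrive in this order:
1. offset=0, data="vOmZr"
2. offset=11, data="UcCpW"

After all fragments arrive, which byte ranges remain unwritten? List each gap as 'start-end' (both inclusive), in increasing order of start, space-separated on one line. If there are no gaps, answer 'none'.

Answer: 5-10 16-17

Derivation:
Fragment 1: offset=0 len=5
Fragment 2: offset=11 len=5
Gaps: 5-10 16-17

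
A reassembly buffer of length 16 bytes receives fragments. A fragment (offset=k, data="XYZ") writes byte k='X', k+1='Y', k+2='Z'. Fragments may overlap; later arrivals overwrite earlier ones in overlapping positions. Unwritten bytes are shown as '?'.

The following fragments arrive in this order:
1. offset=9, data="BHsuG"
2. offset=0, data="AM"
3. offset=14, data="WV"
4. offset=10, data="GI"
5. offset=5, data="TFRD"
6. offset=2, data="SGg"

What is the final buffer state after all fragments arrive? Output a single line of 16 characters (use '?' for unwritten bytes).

Answer: AMSGgTFRDBGIuGWV

Derivation:
Fragment 1: offset=9 data="BHsuG" -> buffer=?????????BHsuG??
Fragment 2: offset=0 data="AM" -> buffer=AM???????BHsuG??
Fragment 3: offset=14 data="WV" -> buffer=AM???????BHsuGWV
Fragment 4: offset=10 data="GI" -> buffer=AM???????BGIuGWV
Fragment 5: offset=5 data="TFRD" -> buffer=AM???TFRDBGIuGWV
Fragment 6: offset=2 data="SGg" -> buffer=AMSGgTFRDBGIuGWV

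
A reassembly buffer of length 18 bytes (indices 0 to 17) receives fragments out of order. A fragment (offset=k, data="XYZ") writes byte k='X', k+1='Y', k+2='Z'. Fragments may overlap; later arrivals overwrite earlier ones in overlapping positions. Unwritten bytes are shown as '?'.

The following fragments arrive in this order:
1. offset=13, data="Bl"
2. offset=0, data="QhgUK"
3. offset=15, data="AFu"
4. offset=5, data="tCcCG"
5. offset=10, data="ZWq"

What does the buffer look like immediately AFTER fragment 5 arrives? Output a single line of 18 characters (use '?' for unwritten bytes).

Fragment 1: offset=13 data="Bl" -> buffer=?????????????Bl???
Fragment 2: offset=0 data="QhgUK" -> buffer=QhgUK????????Bl???
Fragment 3: offset=15 data="AFu" -> buffer=QhgUK????????BlAFu
Fragment 4: offset=5 data="tCcCG" -> buffer=QhgUKtCcCG???BlAFu
Fragment 5: offset=10 data="ZWq" -> buffer=QhgUKtCcCGZWqBlAFu

Answer: QhgUKtCcCGZWqBlAFu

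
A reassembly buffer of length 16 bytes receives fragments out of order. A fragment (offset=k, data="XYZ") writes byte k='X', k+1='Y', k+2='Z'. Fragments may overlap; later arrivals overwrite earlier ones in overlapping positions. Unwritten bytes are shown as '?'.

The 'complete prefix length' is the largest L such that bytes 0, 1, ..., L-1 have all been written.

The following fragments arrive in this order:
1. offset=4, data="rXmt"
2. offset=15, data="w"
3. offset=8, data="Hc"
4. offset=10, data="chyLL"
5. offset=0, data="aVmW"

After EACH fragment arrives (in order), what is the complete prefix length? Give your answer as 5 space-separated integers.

Fragment 1: offset=4 data="rXmt" -> buffer=????rXmt???????? -> prefix_len=0
Fragment 2: offset=15 data="w" -> buffer=????rXmt???????w -> prefix_len=0
Fragment 3: offset=8 data="Hc" -> buffer=????rXmtHc?????w -> prefix_len=0
Fragment 4: offset=10 data="chyLL" -> buffer=????rXmtHcchyLLw -> prefix_len=0
Fragment 5: offset=0 data="aVmW" -> buffer=aVmWrXmtHcchyLLw -> prefix_len=16

Answer: 0 0 0 0 16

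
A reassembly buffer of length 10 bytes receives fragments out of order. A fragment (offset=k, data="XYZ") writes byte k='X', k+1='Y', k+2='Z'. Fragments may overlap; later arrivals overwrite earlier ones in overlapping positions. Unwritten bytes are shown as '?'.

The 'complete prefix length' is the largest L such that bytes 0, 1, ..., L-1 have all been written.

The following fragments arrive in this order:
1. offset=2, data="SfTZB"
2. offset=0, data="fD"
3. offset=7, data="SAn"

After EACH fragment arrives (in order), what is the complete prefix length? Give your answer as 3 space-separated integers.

Fragment 1: offset=2 data="SfTZB" -> buffer=??SfTZB??? -> prefix_len=0
Fragment 2: offset=0 data="fD" -> buffer=fDSfTZB??? -> prefix_len=7
Fragment 3: offset=7 data="SAn" -> buffer=fDSfTZBSAn -> prefix_len=10

Answer: 0 7 10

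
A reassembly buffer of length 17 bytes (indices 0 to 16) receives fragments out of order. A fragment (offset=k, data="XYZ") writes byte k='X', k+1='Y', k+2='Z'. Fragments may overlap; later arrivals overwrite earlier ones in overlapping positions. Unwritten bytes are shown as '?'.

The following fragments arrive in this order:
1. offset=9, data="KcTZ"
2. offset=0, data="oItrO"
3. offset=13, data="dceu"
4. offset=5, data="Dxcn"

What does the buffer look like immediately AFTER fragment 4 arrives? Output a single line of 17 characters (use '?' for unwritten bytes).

Fragment 1: offset=9 data="KcTZ" -> buffer=?????????KcTZ????
Fragment 2: offset=0 data="oItrO" -> buffer=oItrO????KcTZ????
Fragment 3: offset=13 data="dceu" -> buffer=oItrO????KcTZdceu
Fragment 4: offset=5 data="Dxcn" -> buffer=oItrODxcnKcTZdceu

Answer: oItrODxcnKcTZdceu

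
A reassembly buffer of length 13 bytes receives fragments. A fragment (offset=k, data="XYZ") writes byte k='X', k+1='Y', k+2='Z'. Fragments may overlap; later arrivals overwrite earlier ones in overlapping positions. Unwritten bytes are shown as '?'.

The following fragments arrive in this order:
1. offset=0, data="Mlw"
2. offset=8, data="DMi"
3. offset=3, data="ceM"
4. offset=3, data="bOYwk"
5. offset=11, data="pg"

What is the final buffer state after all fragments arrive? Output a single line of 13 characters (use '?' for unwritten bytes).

Fragment 1: offset=0 data="Mlw" -> buffer=Mlw??????????
Fragment 2: offset=8 data="DMi" -> buffer=Mlw?????DMi??
Fragment 3: offset=3 data="ceM" -> buffer=MlwceM??DMi??
Fragment 4: offset=3 data="bOYwk" -> buffer=MlwbOYwkDMi??
Fragment 5: offset=11 data="pg" -> buffer=MlwbOYwkDMipg

Answer: MlwbOYwkDMipg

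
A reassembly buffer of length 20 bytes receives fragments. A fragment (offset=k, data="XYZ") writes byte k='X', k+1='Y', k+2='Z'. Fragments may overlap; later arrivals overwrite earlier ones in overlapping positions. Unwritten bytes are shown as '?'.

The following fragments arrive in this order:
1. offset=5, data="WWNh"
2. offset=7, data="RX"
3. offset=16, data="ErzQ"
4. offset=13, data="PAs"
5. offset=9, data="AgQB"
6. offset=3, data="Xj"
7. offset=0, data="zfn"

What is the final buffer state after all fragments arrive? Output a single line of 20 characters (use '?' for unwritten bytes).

Fragment 1: offset=5 data="WWNh" -> buffer=?????WWNh???????????
Fragment 2: offset=7 data="RX" -> buffer=?????WWRX???????????
Fragment 3: offset=16 data="ErzQ" -> buffer=?????WWRX???????ErzQ
Fragment 4: offset=13 data="PAs" -> buffer=?????WWRX????PAsErzQ
Fragment 5: offset=9 data="AgQB" -> buffer=?????WWRXAgQBPAsErzQ
Fragment 6: offset=3 data="Xj" -> buffer=???XjWWRXAgQBPAsErzQ
Fragment 7: offset=0 data="zfn" -> buffer=zfnXjWWRXAgQBPAsErzQ

Answer: zfnXjWWRXAgQBPAsErzQ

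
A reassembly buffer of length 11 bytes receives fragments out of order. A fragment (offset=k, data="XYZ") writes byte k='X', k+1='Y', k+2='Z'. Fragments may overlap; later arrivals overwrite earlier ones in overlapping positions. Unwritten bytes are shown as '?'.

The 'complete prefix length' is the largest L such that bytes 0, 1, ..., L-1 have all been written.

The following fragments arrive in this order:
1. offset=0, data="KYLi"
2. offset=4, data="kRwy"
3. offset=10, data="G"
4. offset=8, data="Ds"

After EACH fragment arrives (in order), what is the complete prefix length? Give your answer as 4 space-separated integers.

Answer: 4 8 8 11

Derivation:
Fragment 1: offset=0 data="KYLi" -> buffer=KYLi??????? -> prefix_len=4
Fragment 2: offset=4 data="kRwy" -> buffer=KYLikRwy??? -> prefix_len=8
Fragment 3: offset=10 data="G" -> buffer=KYLikRwy??G -> prefix_len=8
Fragment 4: offset=8 data="Ds" -> buffer=KYLikRwyDsG -> prefix_len=11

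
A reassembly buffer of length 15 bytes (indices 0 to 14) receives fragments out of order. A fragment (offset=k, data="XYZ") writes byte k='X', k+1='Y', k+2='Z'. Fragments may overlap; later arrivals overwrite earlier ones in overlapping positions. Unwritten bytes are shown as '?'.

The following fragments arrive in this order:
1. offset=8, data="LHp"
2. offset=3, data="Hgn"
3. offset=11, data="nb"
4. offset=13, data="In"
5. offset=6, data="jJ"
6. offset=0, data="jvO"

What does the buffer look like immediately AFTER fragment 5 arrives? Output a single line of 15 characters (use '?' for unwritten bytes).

Answer: ???HgnjJLHpnbIn

Derivation:
Fragment 1: offset=8 data="LHp" -> buffer=????????LHp????
Fragment 2: offset=3 data="Hgn" -> buffer=???Hgn??LHp????
Fragment 3: offset=11 data="nb" -> buffer=???Hgn??LHpnb??
Fragment 4: offset=13 data="In" -> buffer=???Hgn??LHpnbIn
Fragment 5: offset=6 data="jJ" -> buffer=???HgnjJLHpnbIn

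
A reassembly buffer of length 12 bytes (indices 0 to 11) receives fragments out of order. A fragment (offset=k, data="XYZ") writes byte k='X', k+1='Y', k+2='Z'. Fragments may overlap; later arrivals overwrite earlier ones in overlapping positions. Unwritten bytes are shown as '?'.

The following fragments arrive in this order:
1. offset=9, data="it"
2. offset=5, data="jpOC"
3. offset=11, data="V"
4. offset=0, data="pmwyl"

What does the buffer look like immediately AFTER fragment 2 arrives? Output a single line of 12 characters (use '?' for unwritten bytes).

Fragment 1: offset=9 data="it" -> buffer=?????????it?
Fragment 2: offset=5 data="jpOC" -> buffer=?????jpOCit?

Answer: ?????jpOCit?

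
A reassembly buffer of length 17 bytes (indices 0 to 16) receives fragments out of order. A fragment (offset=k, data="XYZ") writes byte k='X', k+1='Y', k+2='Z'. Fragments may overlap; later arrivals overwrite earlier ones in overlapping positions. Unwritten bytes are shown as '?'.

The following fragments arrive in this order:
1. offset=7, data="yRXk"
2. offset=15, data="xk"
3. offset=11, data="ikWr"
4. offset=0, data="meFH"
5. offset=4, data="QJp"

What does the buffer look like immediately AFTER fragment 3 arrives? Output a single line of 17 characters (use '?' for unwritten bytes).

Fragment 1: offset=7 data="yRXk" -> buffer=???????yRXk??????
Fragment 2: offset=15 data="xk" -> buffer=???????yRXk????xk
Fragment 3: offset=11 data="ikWr" -> buffer=???????yRXkikWrxk

Answer: ???????yRXkikWrxk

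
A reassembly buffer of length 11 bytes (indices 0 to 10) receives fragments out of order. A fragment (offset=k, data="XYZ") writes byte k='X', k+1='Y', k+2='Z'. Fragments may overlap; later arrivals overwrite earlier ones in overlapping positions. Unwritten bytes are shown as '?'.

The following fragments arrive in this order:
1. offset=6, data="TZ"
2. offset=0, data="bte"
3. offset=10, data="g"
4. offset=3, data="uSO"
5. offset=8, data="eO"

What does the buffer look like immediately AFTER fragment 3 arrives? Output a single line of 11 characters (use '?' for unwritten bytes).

Fragment 1: offset=6 data="TZ" -> buffer=??????TZ???
Fragment 2: offset=0 data="bte" -> buffer=bte???TZ???
Fragment 3: offset=10 data="g" -> buffer=bte???TZ??g

Answer: bte???TZ??g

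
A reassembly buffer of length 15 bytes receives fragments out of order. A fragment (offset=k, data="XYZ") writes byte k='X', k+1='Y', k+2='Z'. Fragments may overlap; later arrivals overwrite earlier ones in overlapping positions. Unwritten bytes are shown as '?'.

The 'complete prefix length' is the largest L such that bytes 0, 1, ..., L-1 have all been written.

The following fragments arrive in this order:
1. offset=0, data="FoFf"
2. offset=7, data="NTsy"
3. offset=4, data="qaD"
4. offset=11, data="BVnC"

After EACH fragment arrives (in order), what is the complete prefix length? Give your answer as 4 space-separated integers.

Answer: 4 4 11 15

Derivation:
Fragment 1: offset=0 data="FoFf" -> buffer=FoFf??????????? -> prefix_len=4
Fragment 2: offset=7 data="NTsy" -> buffer=FoFf???NTsy???? -> prefix_len=4
Fragment 3: offset=4 data="qaD" -> buffer=FoFfqaDNTsy???? -> prefix_len=11
Fragment 4: offset=11 data="BVnC" -> buffer=FoFfqaDNTsyBVnC -> prefix_len=15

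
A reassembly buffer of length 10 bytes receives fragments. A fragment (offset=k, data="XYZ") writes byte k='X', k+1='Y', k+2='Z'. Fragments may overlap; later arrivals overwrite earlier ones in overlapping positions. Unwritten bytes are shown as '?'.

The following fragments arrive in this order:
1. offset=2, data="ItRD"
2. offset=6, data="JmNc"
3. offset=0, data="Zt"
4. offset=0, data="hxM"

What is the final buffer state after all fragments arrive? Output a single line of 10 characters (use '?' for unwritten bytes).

Fragment 1: offset=2 data="ItRD" -> buffer=??ItRD????
Fragment 2: offset=6 data="JmNc" -> buffer=??ItRDJmNc
Fragment 3: offset=0 data="Zt" -> buffer=ZtItRDJmNc
Fragment 4: offset=0 data="hxM" -> buffer=hxMtRDJmNc

Answer: hxMtRDJmNc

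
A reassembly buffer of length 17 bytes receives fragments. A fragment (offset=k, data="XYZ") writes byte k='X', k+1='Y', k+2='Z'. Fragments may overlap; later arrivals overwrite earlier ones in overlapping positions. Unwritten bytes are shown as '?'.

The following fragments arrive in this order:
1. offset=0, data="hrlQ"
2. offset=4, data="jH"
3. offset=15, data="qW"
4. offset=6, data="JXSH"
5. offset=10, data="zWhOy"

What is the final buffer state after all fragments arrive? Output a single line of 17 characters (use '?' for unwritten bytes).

Fragment 1: offset=0 data="hrlQ" -> buffer=hrlQ?????????????
Fragment 2: offset=4 data="jH" -> buffer=hrlQjH???????????
Fragment 3: offset=15 data="qW" -> buffer=hrlQjH?????????qW
Fragment 4: offset=6 data="JXSH" -> buffer=hrlQjHJXSH?????qW
Fragment 5: offset=10 data="zWhOy" -> buffer=hrlQjHJXSHzWhOyqW

Answer: hrlQjHJXSHzWhOyqW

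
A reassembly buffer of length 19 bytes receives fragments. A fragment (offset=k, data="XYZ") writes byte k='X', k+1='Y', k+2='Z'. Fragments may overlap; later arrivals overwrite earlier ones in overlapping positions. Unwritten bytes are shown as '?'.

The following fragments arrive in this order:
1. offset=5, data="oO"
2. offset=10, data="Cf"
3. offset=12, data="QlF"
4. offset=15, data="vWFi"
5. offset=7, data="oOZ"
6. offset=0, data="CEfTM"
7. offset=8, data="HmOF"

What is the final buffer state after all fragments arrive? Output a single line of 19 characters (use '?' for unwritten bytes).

Answer: CEfTMoOoHmOFQlFvWFi

Derivation:
Fragment 1: offset=5 data="oO" -> buffer=?????oO????????????
Fragment 2: offset=10 data="Cf" -> buffer=?????oO???Cf???????
Fragment 3: offset=12 data="QlF" -> buffer=?????oO???CfQlF????
Fragment 4: offset=15 data="vWFi" -> buffer=?????oO???CfQlFvWFi
Fragment 5: offset=7 data="oOZ" -> buffer=?????oOoOZCfQlFvWFi
Fragment 6: offset=0 data="CEfTM" -> buffer=CEfTMoOoOZCfQlFvWFi
Fragment 7: offset=8 data="HmOF" -> buffer=CEfTMoOoHmOFQlFvWFi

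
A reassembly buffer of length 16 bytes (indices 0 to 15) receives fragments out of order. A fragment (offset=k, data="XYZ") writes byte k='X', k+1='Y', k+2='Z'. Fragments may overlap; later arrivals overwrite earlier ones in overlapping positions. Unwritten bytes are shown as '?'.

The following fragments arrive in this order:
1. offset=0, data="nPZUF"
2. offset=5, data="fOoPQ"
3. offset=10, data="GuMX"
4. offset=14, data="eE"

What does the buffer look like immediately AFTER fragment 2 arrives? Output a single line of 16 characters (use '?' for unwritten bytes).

Answer: nPZUFfOoPQ??????

Derivation:
Fragment 1: offset=0 data="nPZUF" -> buffer=nPZUF???????????
Fragment 2: offset=5 data="fOoPQ" -> buffer=nPZUFfOoPQ??????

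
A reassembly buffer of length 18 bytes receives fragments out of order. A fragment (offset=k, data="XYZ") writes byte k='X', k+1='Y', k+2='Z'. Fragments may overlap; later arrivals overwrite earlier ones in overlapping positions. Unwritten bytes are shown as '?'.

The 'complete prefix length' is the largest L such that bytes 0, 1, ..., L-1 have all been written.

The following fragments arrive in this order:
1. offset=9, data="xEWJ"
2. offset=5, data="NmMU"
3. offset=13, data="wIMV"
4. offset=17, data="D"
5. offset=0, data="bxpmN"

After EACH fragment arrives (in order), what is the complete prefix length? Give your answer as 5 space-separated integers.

Fragment 1: offset=9 data="xEWJ" -> buffer=?????????xEWJ????? -> prefix_len=0
Fragment 2: offset=5 data="NmMU" -> buffer=?????NmMUxEWJ????? -> prefix_len=0
Fragment 3: offset=13 data="wIMV" -> buffer=?????NmMUxEWJwIMV? -> prefix_len=0
Fragment 4: offset=17 data="D" -> buffer=?????NmMUxEWJwIMVD -> prefix_len=0
Fragment 5: offset=0 data="bxpmN" -> buffer=bxpmNNmMUxEWJwIMVD -> prefix_len=18

Answer: 0 0 0 0 18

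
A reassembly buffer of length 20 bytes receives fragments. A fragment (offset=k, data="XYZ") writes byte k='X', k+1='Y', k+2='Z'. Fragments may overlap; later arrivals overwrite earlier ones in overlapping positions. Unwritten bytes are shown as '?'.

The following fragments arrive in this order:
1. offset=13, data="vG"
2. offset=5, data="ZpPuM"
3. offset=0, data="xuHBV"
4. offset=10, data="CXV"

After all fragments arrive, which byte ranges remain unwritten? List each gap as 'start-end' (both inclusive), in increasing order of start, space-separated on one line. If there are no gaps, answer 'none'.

Answer: 15-19

Derivation:
Fragment 1: offset=13 len=2
Fragment 2: offset=5 len=5
Fragment 3: offset=0 len=5
Fragment 4: offset=10 len=3
Gaps: 15-19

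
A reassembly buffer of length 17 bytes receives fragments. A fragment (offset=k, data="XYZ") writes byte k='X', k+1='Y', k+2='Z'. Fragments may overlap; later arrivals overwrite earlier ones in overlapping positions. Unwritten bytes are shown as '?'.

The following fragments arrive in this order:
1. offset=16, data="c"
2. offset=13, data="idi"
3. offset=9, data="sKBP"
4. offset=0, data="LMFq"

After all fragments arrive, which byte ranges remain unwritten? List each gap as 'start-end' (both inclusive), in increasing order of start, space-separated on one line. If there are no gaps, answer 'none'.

Fragment 1: offset=16 len=1
Fragment 2: offset=13 len=3
Fragment 3: offset=9 len=4
Fragment 4: offset=0 len=4
Gaps: 4-8

Answer: 4-8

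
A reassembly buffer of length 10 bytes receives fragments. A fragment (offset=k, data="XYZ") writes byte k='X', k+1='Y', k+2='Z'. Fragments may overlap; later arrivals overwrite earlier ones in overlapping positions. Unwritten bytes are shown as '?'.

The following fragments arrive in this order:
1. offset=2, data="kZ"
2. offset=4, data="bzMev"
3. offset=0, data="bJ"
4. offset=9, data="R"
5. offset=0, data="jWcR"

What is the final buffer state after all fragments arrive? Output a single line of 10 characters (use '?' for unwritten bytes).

Answer: jWcRbzMevR

Derivation:
Fragment 1: offset=2 data="kZ" -> buffer=??kZ??????
Fragment 2: offset=4 data="bzMev" -> buffer=??kZbzMev?
Fragment 3: offset=0 data="bJ" -> buffer=bJkZbzMev?
Fragment 4: offset=9 data="R" -> buffer=bJkZbzMevR
Fragment 5: offset=0 data="jWcR" -> buffer=jWcRbzMevR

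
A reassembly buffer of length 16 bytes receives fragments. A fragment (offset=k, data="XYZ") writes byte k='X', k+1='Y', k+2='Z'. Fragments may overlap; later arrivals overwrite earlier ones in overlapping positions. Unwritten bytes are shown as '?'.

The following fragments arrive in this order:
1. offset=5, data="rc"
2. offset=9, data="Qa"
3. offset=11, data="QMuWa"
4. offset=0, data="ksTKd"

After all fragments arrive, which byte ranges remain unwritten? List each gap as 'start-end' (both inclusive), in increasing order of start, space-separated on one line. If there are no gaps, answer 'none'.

Answer: 7-8

Derivation:
Fragment 1: offset=5 len=2
Fragment 2: offset=9 len=2
Fragment 3: offset=11 len=5
Fragment 4: offset=0 len=5
Gaps: 7-8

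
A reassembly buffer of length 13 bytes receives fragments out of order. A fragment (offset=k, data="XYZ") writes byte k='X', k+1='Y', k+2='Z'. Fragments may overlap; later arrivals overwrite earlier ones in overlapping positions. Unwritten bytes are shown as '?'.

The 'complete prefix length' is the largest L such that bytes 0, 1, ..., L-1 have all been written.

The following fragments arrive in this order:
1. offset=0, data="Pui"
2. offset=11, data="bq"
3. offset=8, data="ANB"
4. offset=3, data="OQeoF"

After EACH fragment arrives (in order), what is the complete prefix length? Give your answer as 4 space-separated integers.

Fragment 1: offset=0 data="Pui" -> buffer=Pui?????????? -> prefix_len=3
Fragment 2: offset=11 data="bq" -> buffer=Pui????????bq -> prefix_len=3
Fragment 3: offset=8 data="ANB" -> buffer=Pui?????ANBbq -> prefix_len=3
Fragment 4: offset=3 data="OQeoF" -> buffer=PuiOQeoFANBbq -> prefix_len=13

Answer: 3 3 3 13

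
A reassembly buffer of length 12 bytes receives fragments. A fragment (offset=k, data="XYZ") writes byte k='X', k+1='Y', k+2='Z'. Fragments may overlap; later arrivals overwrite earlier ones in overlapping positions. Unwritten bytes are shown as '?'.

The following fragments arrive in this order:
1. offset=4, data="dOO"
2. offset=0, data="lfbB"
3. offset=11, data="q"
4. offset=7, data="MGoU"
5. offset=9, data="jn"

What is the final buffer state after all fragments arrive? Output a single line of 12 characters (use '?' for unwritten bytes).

Answer: lfbBdOOMGjnq

Derivation:
Fragment 1: offset=4 data="dOO" -> buffer=????dOO?????
Fragment 2: offset=0 data="lfbB" -> buffer=lfbBdOO?????
Fragment 3: offset=11 data="q" -> buffer=lfbBdOO????q
Fragment 4: offset=7 data="MGoU" -> buffer=lfbBdOOMGoUq
Fragment 5: offset=9 data="jn" -> buffer=lfbBdOOMGjnq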